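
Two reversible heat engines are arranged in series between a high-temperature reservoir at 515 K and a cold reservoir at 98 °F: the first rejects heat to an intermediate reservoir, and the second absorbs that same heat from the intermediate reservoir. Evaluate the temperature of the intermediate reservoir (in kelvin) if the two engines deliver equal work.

T_C = 98 °F → (98 − 32) × 5/9 = 36.67 °C = 309.82 K.
For reversible stages Q_m = Q_H·(T_m/T_H). Setting W₁ = Q_H(1 − T_m/T_H) equal to W₂ = Q_m(1 − T_C/T_m) = Q_H·(T_m − T_C)/T_H gives T_H − T_m = T_m − T_C, so T_m = (T_H + T_C)/2 = (515.00 + 309.82)/2 = 412.4 K.

T_m ≈ 412.4 K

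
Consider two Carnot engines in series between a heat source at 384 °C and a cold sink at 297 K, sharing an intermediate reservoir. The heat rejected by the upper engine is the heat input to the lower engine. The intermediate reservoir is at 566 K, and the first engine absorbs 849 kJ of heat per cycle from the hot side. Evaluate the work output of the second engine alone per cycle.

T_H = 384 °C → 384 + 273.15 = 657.15 K.
Heat entering the second stage: Q_m = Q_H·(T_m/T_H) = 849 × 566.00/657.15 = 731 kJ.
Second-stage efficiency η₂ = 1 − T_C/T_m = 1 − 297.00/566.00 = 0.4753, so W₂ = η₂·Q_m = 348 kJ.

W₂ ≈ 348 kJ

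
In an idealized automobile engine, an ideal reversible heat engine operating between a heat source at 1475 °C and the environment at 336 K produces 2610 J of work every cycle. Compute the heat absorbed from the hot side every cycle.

Q_H ≈ 3230 J

T_H = 1475 °C → 1475 + 273.15 = 1748.15 K.
Carnot efficiency: η = 1 − T_C/T_H = 1 − 336.00/1748.15 = 0.8078.
Q_H = W/η = 2610/0.8078 = 3230 J.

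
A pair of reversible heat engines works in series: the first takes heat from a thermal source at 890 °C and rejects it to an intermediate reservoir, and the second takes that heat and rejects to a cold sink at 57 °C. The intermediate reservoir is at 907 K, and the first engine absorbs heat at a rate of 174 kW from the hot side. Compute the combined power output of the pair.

T_H = 890 °C → 890 + 273.15 = 1163.15 K.
T_C = 57 °C → 57 + 273.15 = 330.15 K.
Two reversible stages in series are equivalent to a single Carnot engine between T_H and T_C, so η_total = 1 − T_C/T_H = 1 − 330.15/1163.15 = 0.7162.
W_total = η_total · Q_H = 0.7162 × 174 = 125 kW.

Ẇ_total ≈ 125 kW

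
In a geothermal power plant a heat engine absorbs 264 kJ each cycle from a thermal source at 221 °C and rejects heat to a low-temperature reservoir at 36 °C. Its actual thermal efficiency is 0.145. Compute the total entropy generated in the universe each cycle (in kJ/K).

T_H = 221 °C → 221 + 273.15 = 494.15 K.
T_C = 36 °C → 36 + 273.15 = 309.15 K.
W = η·Q_H = 0.145 × 264 = 38.28 kJ, so Q_C = Q_H − W = 225.7 kJ.
The hot reservoir loses entropy Q_H/T_H = 264/494.15 = 0.5343 kJ/K; the cold reservoir gains Q_C/T_C = 225.7/309.15 = 0.7301 kJ/K.
ΔS_univ = −Q_H/T_H + Q_C/T_C = 0.1959 kJ/K (> 0, since η = 0.145 < η_Carnot = 0.374).

ΔS_univ ≈ 0.1959 kJ/K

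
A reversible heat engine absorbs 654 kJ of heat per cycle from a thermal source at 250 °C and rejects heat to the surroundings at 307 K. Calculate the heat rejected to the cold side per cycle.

Q_C ≈ 384 kJ

T_H = 250 °C → 250 + 273.15 = 523.15 K.
Since the cycle is reversible, η = 1 − T_C/T_H = 1 − 307.00/523.15 = 0.4132.
For a reversible cycle Q_C/Q_H = T_C/T_H, so Q_C = 654 × 307.00/523.15 = 384 kJ.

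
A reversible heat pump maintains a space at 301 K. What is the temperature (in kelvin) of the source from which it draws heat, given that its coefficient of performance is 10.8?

COP_HP = T_H/(T_H − T_C) ⇒ T_C = T_H·(COP_HP − 1)/COP_HP = 301.00 × (10.8 − 1)/10.8 = 273 K.

T_C ≈ 273 K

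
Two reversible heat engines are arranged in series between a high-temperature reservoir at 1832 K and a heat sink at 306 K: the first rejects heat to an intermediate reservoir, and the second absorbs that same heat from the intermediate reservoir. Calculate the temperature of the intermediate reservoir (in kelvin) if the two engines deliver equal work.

For reversible stages Q_m = Q_H·(T_m/T_H). Setting W₁ = Q_H(1 − T_m/T_H) equal to W₂ = Q_m(1 − T_C/T_m) = Q_H·(T_m − T_C)/T_H gives T_H − T_m = T_m − T_C, so T_m = (T_H + T_C)/2 = (1832.00 + 306.00)/2 = 1070 K.

T_m ≈ 1070 K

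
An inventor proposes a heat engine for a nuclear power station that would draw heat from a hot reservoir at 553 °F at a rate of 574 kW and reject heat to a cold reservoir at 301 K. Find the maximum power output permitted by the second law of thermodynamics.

T_H = 553 °F → (553 − 32) × 5/9 = 289.44 °C = 562.59 K.
By the Carnot theorem, η_max = 1 − T_C/T_H = 1 − 301.00/562.59 = 0.4650.
W_max = η_max · Q_H = 0.4650 × 574 = 267 kW.

Ẇ_max ≈ 267 kW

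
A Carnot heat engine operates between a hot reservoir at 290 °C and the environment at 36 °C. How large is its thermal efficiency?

T_H = 290 °C → 290 + 273.15 = 563.15 K.
T_C = 36 °C → 36 + 273.15 = 309.15 K.
Since the cycle is reversible, η = 1 − T_C/T_H = 1 − 309.15/563.15 = 0.451.

η ≈ 0.451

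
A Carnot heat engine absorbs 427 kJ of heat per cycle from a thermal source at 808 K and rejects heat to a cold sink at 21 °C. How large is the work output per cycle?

W ≈ 272 kJ

T_C = 21 °C → 21 + 273.15 = 294.15 K.
For a reversible engine, η = 1 − T_C/T_H = 1 − 294.15/808.00 = 0.6360.
W = η·Q_H = 0.6360 × 427 = 272 kJ.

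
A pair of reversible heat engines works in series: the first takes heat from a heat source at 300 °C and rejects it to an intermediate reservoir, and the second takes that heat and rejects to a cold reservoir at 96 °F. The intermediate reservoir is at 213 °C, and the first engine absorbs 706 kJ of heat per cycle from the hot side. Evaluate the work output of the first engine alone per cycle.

T_H = 300 °C → 300 + 273.15 = 573.15 K.
T_C = 96 °F → (96 − 32) × 5/9 = 35.56 °C = 308.71 K.
T_m = 213 °C → 213 + 273.15 = 486.15 K.
First-stage efficiency η₁ = 1 − T_m/T_H = 1 − 486.15/573.15 = 0.1518.
W₁ = η₁·Q_H = 0.1518 × 706 = 107 kJ.

W₁ ≈ 107 kJ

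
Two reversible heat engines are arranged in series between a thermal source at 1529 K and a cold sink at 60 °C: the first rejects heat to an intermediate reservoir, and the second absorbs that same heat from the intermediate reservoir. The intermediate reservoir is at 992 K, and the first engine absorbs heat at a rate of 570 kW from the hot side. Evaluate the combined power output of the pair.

T_C = 60 °C → 60 + 273.15 = 333.15 K.
Two reversible stages in series are equivalent to a single Carnot engine between T_H and T_C, so η_total = 1 − T_C/T_H = 1 − 333.15/1529.00 = 0.7821.
W_total = η_total · Q_H = 0.7821 × 570 = 446 kW.

Ẇ_total ≈ 446 kW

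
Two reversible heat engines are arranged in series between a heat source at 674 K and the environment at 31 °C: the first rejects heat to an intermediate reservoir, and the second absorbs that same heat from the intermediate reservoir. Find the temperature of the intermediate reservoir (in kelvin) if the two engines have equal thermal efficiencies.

T_m ≈ 453 K

T_C = 31 °C → 31 + 273.15 = 304.15 K.
Equal efficiencies require 1 − T_m/T_H = 1 − T_C/T_m, i.e. T_m/T_H = T_C/T_m, so T_m = √(T_H·T_C) = √(674.00 × 304.15) = 453 K.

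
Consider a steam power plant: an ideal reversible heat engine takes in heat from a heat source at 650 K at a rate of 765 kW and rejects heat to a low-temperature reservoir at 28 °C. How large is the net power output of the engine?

Ẇ ≈ 411 kW

T_C = 28 °C → 28 + 273.15 = 301.15 K.
Since the cycle is reversible, η = 1 − T_C/T_H = 1 − 301.15/650.00 = 0.5367.
W = η·Q_H = 0.5367 × 765 = 411 kW.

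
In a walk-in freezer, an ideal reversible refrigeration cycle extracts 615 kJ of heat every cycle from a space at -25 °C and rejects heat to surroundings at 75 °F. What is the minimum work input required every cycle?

T_H = 75 °F → (75 − 32) × 5/9 = 23.89 °C = 297.04 K.
T_C = -25 °C → -25 + 273.15 = 248.15 K.
The reversible coefficient of performance is COP_R = T_C/(T_H − T_C) = 248.15/48.89 = 5.0758.
W = Q_C/COP_R = 615/5.0758 = 121 kJ.

W_in ≈ 121 kJ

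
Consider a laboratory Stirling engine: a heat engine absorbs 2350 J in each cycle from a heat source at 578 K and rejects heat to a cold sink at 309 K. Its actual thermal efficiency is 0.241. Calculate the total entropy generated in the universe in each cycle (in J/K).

W = η·Q_H = 0.241 × 2350 = 566.4 J, so Q_C = Q_H − W = 1784 J.
Reservoir entropy changes: ΔS_H = −Q_H/T_H = −2350/578.00 = -4.066 J/K and ΔS_C = +Q_C/T_C = 1784/309.00 = 5.772 J/K.
ΔS_univ = −Q_H/T_H + Q_C/T_C = 1.707 J/K (> 0, since η = 0.241 < η_Carnot = 0.465).

ΔS_univ ≈ 1.707 J/K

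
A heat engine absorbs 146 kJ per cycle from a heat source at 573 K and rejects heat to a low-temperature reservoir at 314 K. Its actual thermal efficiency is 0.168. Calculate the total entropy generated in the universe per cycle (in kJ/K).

W = η·Q_H = 0.168 × 146 = 24.53 kJ, so Q_C = Q_H − W = 121.5 kJ.
Entropy balance on the reservoirs: −Q_H/T_H = -0.2548 kJ/K, +Q_C/T_C = 0.3869 kJ/K.
ΔS_univ = −Q_H/T_H + Q_C/T_C = 0.132 kJ/K (> 0, since η = 0.168 < η_Carnot = 0.452).

ΔS_univ ≈ 0.132 kJ/K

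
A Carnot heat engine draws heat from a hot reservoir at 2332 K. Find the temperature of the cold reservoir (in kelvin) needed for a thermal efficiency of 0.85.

From η = 1 − T_C/T_H, T_C = T_H·(1 − η) = 2332.00 × (1 − 0.85) = 350 K.

T_C ≈ 350 K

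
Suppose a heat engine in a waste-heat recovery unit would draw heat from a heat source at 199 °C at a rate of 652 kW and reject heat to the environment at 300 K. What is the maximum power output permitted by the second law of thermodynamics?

Ẇ_max ≈ 238 kW

T_H = 199 °C → 199 + 273.15 = 472.15 K.
The upper bound on efficiency is η_max = 1 − T_C/T_H = 1 − 300.00/472.15 = 0.3646.
W_max = η_max · Q_H = 0.3646 × 652 = 238 kW.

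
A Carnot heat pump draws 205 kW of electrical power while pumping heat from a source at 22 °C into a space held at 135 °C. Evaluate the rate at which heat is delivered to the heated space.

T_H = 135 °C → 135 + 273.15 = 408.15 K.
T_C = 22 °C → 22 + 273.15 = 295.15 K.
Reversible heating COP: COP_HP = T_H/(T_H − T_C) = 408.15/113.00 = 3.6119.
Q_H = COP_HP · W = 3.6119 × 205 = 740.4 kW.

Q̇_H ≈ 740.4 kW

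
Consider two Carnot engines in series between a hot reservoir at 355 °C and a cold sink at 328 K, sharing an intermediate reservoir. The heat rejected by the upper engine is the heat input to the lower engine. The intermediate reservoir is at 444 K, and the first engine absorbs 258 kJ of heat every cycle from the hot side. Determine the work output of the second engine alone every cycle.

W₂ ≈ 47.6 kJ

T_H = 355 °C → 355 + 273.15 = 628.15 K.
Heat entering the second stage: Q_m = Q_H·(T_m/T_H) = 258 × 444.00/628.15 = 182 kJ.
Second-stage efficiency η₂ = 1 − T_C/T_m = 1 − 328.00/444.00 = 0.2613, so W₂ = η₂·Q_m = 47.6 kJ.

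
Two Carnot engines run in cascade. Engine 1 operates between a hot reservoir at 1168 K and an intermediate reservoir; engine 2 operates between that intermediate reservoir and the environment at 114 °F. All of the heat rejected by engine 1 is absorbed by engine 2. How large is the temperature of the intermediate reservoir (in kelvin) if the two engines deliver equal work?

T_C = 114 °F → (114 − 32) × 5/9 = 45.56 °C = 318.71 K.
For reversible stages Q_m = Q_H·(T_m/T_H). Setting W₁ = Q_H(1 − T_m/T_H) equal to W₂ = Q_m(1 − T_C/T_m) = Q_H·(T_m − T_C)/T_H gives T_H − T_m = T_m − T_C, so T_m = (T_H + T_C)/2 = (1168.00 + 318.71)/2 = 743 K.

T_m ≈ 743 K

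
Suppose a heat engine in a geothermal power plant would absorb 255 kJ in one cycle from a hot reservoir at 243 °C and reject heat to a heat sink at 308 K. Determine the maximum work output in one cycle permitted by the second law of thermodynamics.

W_max ≈ 103 kJ

T_H = 243 °C → 243 + 273.15 = 516.15 K.
No engine can exceed the Carnot limit: η_max = 1 − T_C/T_H = 1 − 308.00/516.15 = 0.4033.
W_max = η_max · Q_H = 0.4033 × 255 = 103 kJ.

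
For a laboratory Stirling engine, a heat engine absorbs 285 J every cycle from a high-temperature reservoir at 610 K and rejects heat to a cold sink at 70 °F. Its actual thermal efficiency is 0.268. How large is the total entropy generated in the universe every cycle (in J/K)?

ΔS_univ ≈ 0.242 J/K

T_C = 70 °F → (70 − 32) × 5/9 = 21.11 °C = 294.26 K.
W = η·Q_H = 0.268 × 285 = 76.38 J, so Q_C = Q_H − W = 208.6 J.
The hot reservoir loses entropy Q_H/T_H = 285/610.00 = 0.4672 J/K; the cold reservoir gains Q_C/T_C = 208.6/294.26 = 0.7090 J/K.
ΔS_univ = −Q_H/T_H + Q_C/T_C = 0.242 J/K (> 0, since η = 0.268 < η_Carnot = 0.518).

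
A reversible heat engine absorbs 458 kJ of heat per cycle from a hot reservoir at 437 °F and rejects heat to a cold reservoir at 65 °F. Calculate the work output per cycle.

W ≈ 190 kJ

T_H = 437 °F → (437 − 32) × 5/9 = 225.00 °C = 498.15 K.
T_C = 65 °F → (65 − 32) × 5/9 = 18.33 °C = 291.48 K.
η_rev = 1 − T_C/T_H = 1 − 291.48/498.15 = 0.4149.
W = η·Q_H = 0.4149 × 458 = 190 kJ.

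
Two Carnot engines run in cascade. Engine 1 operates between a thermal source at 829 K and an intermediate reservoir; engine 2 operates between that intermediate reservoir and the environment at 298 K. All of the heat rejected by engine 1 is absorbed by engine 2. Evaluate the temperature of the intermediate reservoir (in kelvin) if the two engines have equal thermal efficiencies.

Equal efficiencies require 1 − T_m/T_H = 1 − T_C/T_m, i.e. T_m/T_H = T_C/T_m, so T_m = √(T_H·T_C) = √(829.00 × 298.00) = 497.0 K.

T_m ≈ 497.0 K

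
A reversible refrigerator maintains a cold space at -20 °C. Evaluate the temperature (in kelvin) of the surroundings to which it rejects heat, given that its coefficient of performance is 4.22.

T_H ≈ 313 K

T_C = -20 °C → -20 + 273.15 = 253.15 K.
COP_R = T_C/(T_H − T_C) ⇒ T_H = T_C·(1 + 1/COP_R) = 253.15 × (1 + 1/4.22) = 313 K.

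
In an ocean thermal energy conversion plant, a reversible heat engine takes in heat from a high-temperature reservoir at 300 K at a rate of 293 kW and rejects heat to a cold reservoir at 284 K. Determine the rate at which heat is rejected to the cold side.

Since the cycle is reversible, η = 1 − T_C/T_H = 1 − 284.00/300.00 = 0.0533.
For a reversible cycle Q_C/Q_H = T_C/T_H, so Q_C = 293 × 284.00/300.00 = 277 kW.

Q̇_C ≈ 277 kW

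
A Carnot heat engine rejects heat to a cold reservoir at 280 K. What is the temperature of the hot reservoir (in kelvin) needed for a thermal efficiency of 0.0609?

From η = 1 − T_C/T_H, solving for T_H gives T_H = T_C/(1 − η) = 280.00/(1 − 0.0609) = 298.2 K.

T_H ≈ 298.2 K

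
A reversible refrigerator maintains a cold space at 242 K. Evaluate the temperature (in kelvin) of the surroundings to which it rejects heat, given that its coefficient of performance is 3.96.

COP_R = T_C/(T_H − T_C) ⇒ T_H = T_C·(1 + 1/COP_R) = 242.00 × (1 + 1/3.96) = 303 K.

T_H ≈ 303 K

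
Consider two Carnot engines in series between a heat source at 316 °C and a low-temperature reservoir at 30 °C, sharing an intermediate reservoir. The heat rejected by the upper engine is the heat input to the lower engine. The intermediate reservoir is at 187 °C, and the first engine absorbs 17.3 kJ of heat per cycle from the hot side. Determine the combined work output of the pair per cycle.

T_H = 316 °C → 316 + 273.15 = 589.15 K.
T_C = 30 °C → 30 + 273.15 = 303.15 K.
Two reversible stages in series are equivalent to a single Carnot engine between T_H and T_C, so η_total = 1 − T_C/T_H = 1 − 303.15/589.15 = 0.4854.
W_total = η_total · Q_H = 0.4854 × 17.3 = 8.40 kJ.

W_total ≈ 8.40 kJ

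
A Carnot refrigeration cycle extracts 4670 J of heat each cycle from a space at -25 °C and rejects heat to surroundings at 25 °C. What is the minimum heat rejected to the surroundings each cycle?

Q_H ≈ 5611 J

T_H = 25 °C → 25 + 273.15 = 298.15 K.
T_C = -25 °C → -25 + 273.15 = 248.15 K.
For a reversible cycle Q_H/Q_C = T_H/T_C, so Q_H = Q_C·T_H/T_C = 4670 × 298.15/248.15 = 5611 J.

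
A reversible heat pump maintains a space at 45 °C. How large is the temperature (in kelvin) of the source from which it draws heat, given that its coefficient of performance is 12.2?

T_H = 45 °C → 45 + 273.15 = 318.15 K.
COP_HP = T_H/(T_H − T_C) ⇒ T_C = T_H·(COP_HP − 1)/COP_HP = 318.15 × (12.2 − 1)/12.2 = 292 K.

T_C ≈ 292 K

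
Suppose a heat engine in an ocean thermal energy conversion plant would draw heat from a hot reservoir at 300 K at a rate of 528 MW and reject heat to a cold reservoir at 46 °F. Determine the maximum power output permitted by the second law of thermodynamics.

T_C = 46 °F → (46 − 32) × 5/9 = 7.78 °C = 280.93 K.
No engine can exceed the Carnot limit: η_max = 1 − T_C/T_H = 1 − 280.93/300.00 = 0.0636.
W_max = η_max · Q_H = 0.0636 × 528 = 33.6 MW.

Ẇ_max ≈ 33.6 MW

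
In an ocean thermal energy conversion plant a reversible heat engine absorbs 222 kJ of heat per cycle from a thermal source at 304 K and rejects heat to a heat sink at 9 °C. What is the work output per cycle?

T_C = 9 °C → 9 + 273.15 = 282.15 K.
Carnot efficiency: η = 1 − T_C/T_H = 1 − 282.15/304.00 = 0.0719.
W = η·Q_H = 0.0719 × 222 = 16.0 kJ.

W ≈ 16.0 kJ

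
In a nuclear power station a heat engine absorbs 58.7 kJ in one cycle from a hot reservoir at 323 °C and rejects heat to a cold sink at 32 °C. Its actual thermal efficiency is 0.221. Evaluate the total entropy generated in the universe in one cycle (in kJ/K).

T_H = 323 °C → 323 + 273.15 = 596.15 K.
T_C = 32 °C → 32 + 273.15 = 305.15 K.
W = η·Q_H = 0.221 × 58.7 = 12.97 kJ, so Q_C = Q_H − W = 45.73 kJ.
Entropy balance on the reservoirs: −Q_H/T_H = -0.09847 kJ/K, +Q_C/T_C = 0.1499 kJ/K.
ΔS_univ = −Q_H/T_H + Q_C/T_C = 0.0514 kJ/K (> 0, since η = 0.221 < η_Carnot = 0.488).

ΔS_univ ≈ 0.0514 kJ/K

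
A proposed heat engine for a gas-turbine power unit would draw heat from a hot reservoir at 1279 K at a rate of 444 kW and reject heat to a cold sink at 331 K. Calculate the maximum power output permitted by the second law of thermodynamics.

The upper bound on efficiency is η_max = 1 − T_C/T_H = 1 − 331.00/1279.00 = 0.7412.
W_max = η_max · Q_H = 0.7412 × 444 = 329.1 kW.

Ẇ_max ≈ 329.1 kW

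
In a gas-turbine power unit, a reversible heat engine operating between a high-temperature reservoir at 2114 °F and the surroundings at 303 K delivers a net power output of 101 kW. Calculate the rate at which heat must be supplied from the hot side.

T_H = 2114 °F → (2114 − 32) × 5/9 = 1156.67 °C = 1429.82 K.
The Carnot efficiency is η = 1 − T_C/T_H = 1 − 303.00/1429.82 = 0.7881.
Q_H = W/η = 101/0.7881 = 128 kW.

Q̇_H ≈ 128 kW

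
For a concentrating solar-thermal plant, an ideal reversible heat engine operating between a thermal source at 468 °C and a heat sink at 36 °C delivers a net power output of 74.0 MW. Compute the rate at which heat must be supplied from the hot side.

T_H = 468 °C → 468 + 273.15 = 741.15 K.
T_C = 36 °C → 36 + 273.15 = 309.15 K.
The Carnot efficiency is η = 1 − T_C/T_H = 1 − 309.15/741.15 = 0.5829.
Q_H = W/η = 74.0/0.5829 = 127 MW.

Q̇_H ≈ 127 MW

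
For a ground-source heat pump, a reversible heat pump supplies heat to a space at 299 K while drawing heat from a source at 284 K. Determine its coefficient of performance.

COP_HP = T_H/(T_H − T_C) = 299.00/(299.00 − 284.00) = 19.93.

COP_HP ≈ 19.93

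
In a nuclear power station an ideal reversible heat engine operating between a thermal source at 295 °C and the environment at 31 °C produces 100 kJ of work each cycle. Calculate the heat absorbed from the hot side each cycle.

T_H = 295 °C → 295 + 273.15 = 568.15 K.
T_C = 31 °C → 31 + 273.15 = 304.15 K.
The Carnot efficiency is η = 1 − T_C/T_H = 1 − 304.15/568.15 = 0.4647.
Q_H = W/η = 100/0.4647 = 215.2 kJ.

Q_H ≈ 215.2 kJ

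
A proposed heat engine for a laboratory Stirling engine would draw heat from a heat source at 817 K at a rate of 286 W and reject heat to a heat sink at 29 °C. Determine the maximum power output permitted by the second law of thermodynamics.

Ẇ_max ≈ 180.2 W

T_C = 29 °C → 29 + 273.15 = 302.15 K.
No engine can exceed the Carnot limit: η_max = 1 − T_C/T_H = 1 − 302.15/817.00 = 0.6302.
W_max = η_max · Q_H = 0.6302 × 286 = 180.2 W.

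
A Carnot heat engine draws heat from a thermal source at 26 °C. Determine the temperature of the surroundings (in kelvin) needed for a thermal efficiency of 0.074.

T_C ≈ 277 K

T_H = 26 °C → 26 + 273.15 = 299.15 K.
From η = 1 − T_C/T_H, T_C = T_H·(1 − η) = 299.15 × (1 − 0.074) = 277 K.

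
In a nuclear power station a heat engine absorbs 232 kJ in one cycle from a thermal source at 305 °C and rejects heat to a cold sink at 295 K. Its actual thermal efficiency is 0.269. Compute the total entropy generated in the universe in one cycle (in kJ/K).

ΔS_univ ≈ 0.1736 kJ/K

T_H = 305 °C → 305 + 273.15 = 578.15 K.
W = η·Q_H = 0.269 × 232 = 62.41 kJ, so Q_C = Q_H − W = 169.6 kJ.
Reservoir entropy changes: ΔS_H = −Q_H/T_H = −232/578.15 = -0.4013 kJ/K and ΔS_C = +Q_C/T_C = 169.6/295.00 = 0.5749 kJ/K.
ΔS_univ = −Q_H/T_H + Q_C/T_C = 0.1736 kJ/K (> 0, since η = 0.269 < η_Carnot = 0.490).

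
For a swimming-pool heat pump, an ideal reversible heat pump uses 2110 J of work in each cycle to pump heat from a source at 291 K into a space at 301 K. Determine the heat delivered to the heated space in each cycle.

Q_H ≈ 63500 J

For a reversible heat pump, COP_HP = T_H/(T_H − T_C) = 301.00/10.00 = 30.1000.
Q_H = COP_HP · W = 30.1000 × 2110 = 63500 J.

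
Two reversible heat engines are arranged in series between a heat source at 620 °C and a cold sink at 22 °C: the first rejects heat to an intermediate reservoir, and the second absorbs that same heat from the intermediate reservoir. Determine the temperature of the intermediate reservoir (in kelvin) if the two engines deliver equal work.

T_H = 620 °C → 620 + 273.15 = 893.15 K.
T_C = 22 °C → 22 + 273.15 = 295.15 K.
For reversible stages Q_m = Q_H·(T_m/T_H). Setting W₁ = Q_H(1 − T_m/T_H) equal to W₂ = Q_m(1 − T_C/T_m) = Q_H·(T_m − T_C)/T_H gives T_H − T_m = T_m − T_C, so T_m = (T_H + T_C)/2 = (893.15 + 295.15)/2 = 594 K.

T_m ≈ 594 K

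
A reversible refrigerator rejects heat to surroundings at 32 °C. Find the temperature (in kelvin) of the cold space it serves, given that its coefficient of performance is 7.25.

T_C ≈ 268 K

T_H = 32 °C → 32 + 273.15 = 305.15 K.
COP_R = T_C/(T_H − T_C) ⇒ T_C = T_H·COP_R/(1 + COP_R) = 305.15 × 7.25/(1 + 7.25) = 268 K.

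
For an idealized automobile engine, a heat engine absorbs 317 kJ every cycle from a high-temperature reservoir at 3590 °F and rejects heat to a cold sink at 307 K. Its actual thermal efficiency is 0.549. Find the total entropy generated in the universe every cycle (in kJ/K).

ΔS_univ ≈ 0.325 kJ/K

T_H = 3590 °F → (3590 − 32) × 5/9 = 1976.67 °C = 2249.82 K.
W = η·Q_H = 0.549 × 317 = 174.0 kJ, so Q_C = Q_H − W = 143.0 kJ.
Entropy balance on the reservoirs: −Q_H/T_H = -0.1409 kJ/K, +Q_C/T_C = 0.4657 kJ/K.
ΔS_univ = −Q_H/T_H + Q_C/T_C = 0.325 kJ/K (> 0, since η = 0.549 < η_Carnot = 0.864).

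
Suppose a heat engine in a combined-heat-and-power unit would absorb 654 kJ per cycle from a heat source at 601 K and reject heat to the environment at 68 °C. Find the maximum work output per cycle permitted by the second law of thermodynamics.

T_C = 68 °C → 68 + 273.15 = 341.15 K.
By the Carnot theorem, η_max = 1 − T_C/T_H = 1 − 341.15/601.00 = 0.4324.
W_max = η_max · Q_H = 0.4324 × 654 = 282.8 kJ.

W_max ≈ 282.8 kJ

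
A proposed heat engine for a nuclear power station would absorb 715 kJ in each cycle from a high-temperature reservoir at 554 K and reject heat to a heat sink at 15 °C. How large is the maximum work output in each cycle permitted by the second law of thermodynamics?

T_C = 15 °C → 15 + 273.15 = 288.15 K.
The second-law ceiling is the Carnot efficiency, η_max = 1 − T_C/T_H = 1 − 288.15/554.00 = 0.4799.
W_max = η_max · Q_H = 0.4799 × 715 = 343 kJ.

W_max ≈ 343 kJ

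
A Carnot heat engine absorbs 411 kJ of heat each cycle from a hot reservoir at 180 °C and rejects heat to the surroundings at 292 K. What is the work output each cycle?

W ≈ 146 kJ

T_H = 180 °C → 180 + 273.15 = 453.15 K.
Since the cycle is reversible, η = 1 − T_C/T_H = 1 − 292.00/453.15 = 0.3556.
W = η·Q_H = 0.3556 × 411 = 146 kJ.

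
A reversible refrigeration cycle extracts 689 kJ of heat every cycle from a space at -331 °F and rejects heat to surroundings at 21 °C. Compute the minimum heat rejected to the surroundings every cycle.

T_H = 21 °C → 21 + 273.15 = 294.15 K.
T_C = -331 °F → (-331 − 32) × 5/9 = -201.67 °C = 71.48 K.
For a reversible cycle Q_H/Q_C = T_H/T_C, so Q_H = Q_C·T_H/T_C = 689 × 294.15/71.48 = 2840 kJ.

Q_H ≈ 2840 kJ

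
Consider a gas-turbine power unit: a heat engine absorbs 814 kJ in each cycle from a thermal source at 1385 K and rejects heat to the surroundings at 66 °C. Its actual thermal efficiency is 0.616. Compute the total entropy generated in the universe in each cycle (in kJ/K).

T_C = 66 °C → 66 + 273.15 = 339.15 K.
W = η·Q_H = 0.616 × 814 = 501.4 kJ, so Q_C = Q_H − W = 312.6 kJ.
The hot reservoir loses entropy Q_H/T_H = 814/1385.00 = 0.5877 kJ/K; the cold reservoir gains Q_C/T_C = 312.6/339.15 = 0.9216 kJ/K.
ΔS_univ = −Q_H/T_H + Q_C/T_C = 0.3339 kJ/K (> 0, since η = 0.616 < η_Carnot = 0.755).

ΔS_univ ≈ 0.3339 kJ/K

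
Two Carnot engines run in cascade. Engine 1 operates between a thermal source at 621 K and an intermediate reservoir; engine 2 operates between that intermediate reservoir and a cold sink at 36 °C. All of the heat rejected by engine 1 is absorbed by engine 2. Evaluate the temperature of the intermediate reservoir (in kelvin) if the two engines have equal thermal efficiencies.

T_m ≈ 438.2 K

T_C = 36 °C → 36 + 273.15 = 309.15 K.
Equal efficiencies require 1 − T_m/T_H = 1 − T_C/T_m, i.e. T_m/T_H = T_C/T_m, so T_m = √(T_H·T_C) = √(621.00 × 309.15) = 438.2 K.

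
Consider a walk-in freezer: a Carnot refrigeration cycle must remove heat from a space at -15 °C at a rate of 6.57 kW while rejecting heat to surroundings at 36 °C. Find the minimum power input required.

Ẇ_in ≈ 1.30 kW

T_H = 36 °C → 36 + 273.15 = 309.15 K.
T_C = -15 °C → -15 + 273.15 = 258.15 K.
Carnot COP: COP_R = T_C/(T_H − T_C) = 258.15/51.00 = 5.0618.
W = Q_C/COP_R = 6.57/5.0618 = 1.30 kW.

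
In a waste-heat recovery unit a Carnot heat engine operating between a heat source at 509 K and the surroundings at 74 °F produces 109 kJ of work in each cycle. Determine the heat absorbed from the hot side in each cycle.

T_C = 74 °F → (74 − 32) × 5/9 = 23.33 °C = 296.48 K.
The Carnot efficiency is η = 1 − T_C/T_H = 1 − 296.48/509.00 = 0.4175.
Q_H = W/η = 109/0.4175 = 261 kJ.

Q_H ≈ 261 kJ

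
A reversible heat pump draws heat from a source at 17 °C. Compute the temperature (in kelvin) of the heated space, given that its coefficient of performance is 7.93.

T_C = 17 °C → 17 + 273.15 = 290.15 K.
COP_HP = T_H/(T_H − T_C) ⇒ T_H = T_C·COP_HP/(COP_HP − 1) = 290.15 × 7.93/(7.93 − 1) = 332.0 K.

T_H ≈ 332.0 K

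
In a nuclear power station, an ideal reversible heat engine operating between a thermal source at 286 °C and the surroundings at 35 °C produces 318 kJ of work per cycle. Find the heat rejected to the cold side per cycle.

Q_C ≈ 390 kJ

T_H = 286 °C → 286 + 273.15 = 559.15 K.
T_C = 35 °C → 35 + 273.15 = 308.15 K.
η_rev = 1 − T_C/T_H = 1 − 308.15/559.15 = 0.4489.
Since Q_C/Q_H = T_C/T_H and Q_H = W/η, Q_C = W·T_C/(T_H − T_C) = 318 × 308.15/251.00 = 390 kJ.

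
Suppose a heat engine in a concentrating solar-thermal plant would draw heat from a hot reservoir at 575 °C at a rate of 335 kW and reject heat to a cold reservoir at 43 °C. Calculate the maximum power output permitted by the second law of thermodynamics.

Ẇ_max ≈ 210 kW

T_H = 575 °C → 575 + 273.15 = 848.15 K.
T_C = 43 °C → 43 + 273.15 = 316.15 K.
No engine can exceed the Carnot limit: η_max = 1 − T_C/T_H = 1 − 316.15/848.15 = 0.6272.
W_max = η_max · Q_H = 0.6272 × 335 = 210 kW.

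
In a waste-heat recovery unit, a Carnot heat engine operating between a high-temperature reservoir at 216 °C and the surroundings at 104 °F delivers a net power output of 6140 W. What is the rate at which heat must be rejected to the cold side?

T_H = 216 °C → 216 + 273.15 = 489.15 K.
T_C = 104 °F → (104 − 32) × 5/9 = 40.00 °C = 313.15 K.
For a reversible engine, η = 1 − T_C/T_H = 1 − 313.15/489.15 = 0.3598.
Since Q_C/Q_H = T_C/T_H and Q_H = W/η, Q_C = W·T_C/(T_H − T_C) = 6140 × 313.15/176.00 = 10900 W.

Q̇_C ≈ 10900 W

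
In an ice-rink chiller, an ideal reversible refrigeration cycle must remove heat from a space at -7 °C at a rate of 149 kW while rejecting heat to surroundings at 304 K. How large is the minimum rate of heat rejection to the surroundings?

T_C = -7 °C → -7 + 273.15 = 266.15 K.
For a reversible cycle Q_H/Q_C = T_H/T_C, so Q_H = Q_C·T_H/T_C = 149 × 304.00/266.15 = 170 kW.

Q̇_H ≈ 170 kW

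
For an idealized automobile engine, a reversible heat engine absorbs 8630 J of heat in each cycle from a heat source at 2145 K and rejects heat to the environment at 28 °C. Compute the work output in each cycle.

W ≈ 7420 J

T_C = 28 °C → 28 + 273.15 = 301.15 K.
For a reversible engine, η = 1 − T_C/T_H = 1 − 301.15/2145.00 = 0.8596.
W = η·Q_H = 0.8596 × 8630 = 7420 J.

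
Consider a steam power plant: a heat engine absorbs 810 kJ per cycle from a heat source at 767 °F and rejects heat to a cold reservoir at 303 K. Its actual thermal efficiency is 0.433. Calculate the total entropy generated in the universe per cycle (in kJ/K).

ΔS_univ ≈ 0.3272 kJ/K

T_H = 767 °F → (767 − 32) × 5/9 = 408.33 °C = 681.48 K.
W = η·Q_H = 0.433 × 810 = 350.7 kJ, so Q_C = Q_H − W = 459.3 kJ.
Reservoir entropy changes: ΔS_H = −Q_H/T_H = −810/681.48 = -1.189 kJ/K and ΔS_C = +Q_C/T_C = 459.3/303.00 = 1.516 kJ/K.
ΔS_univ = −Q_H/T_H + Q_C/T_C = 0.3272 kJ/K (> 0, since η = 0.433 < η_Carnot = 0.555).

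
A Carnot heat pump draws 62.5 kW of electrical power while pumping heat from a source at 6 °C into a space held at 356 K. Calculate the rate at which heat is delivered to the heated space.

T_C = 6 °C → 6 + 273.15 = 279.15 K.
COP_HP = T_H/(T_H − T_C) = 356.00/76.85 = 4.6324.
Q_H = COP_HP · W = 4.6324 × 62.5 = 290 kW.

Q̇_H ≈ 290 kW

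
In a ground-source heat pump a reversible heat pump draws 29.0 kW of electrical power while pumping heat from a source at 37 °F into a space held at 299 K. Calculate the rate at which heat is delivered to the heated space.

T_C = 37 °F → (37 − 32) × 5/9 = 2.78 °C = 275.93 K.
The Carnot heat-pump COP is COP_HP = T_H/(T_H − T_C) = 299.00/23.07 = 12.9593.
Q_H = COP_HP · W = 12.9593 × 29.0 = 375.8 kW.

Q̇_H ≈ 375.8 kW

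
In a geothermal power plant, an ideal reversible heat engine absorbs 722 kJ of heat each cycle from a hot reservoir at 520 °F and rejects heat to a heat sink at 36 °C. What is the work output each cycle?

T_H = 520 °F → (520 − 32) × 5/9 = 271.11 °C = 544.26 K.
T_C = 36 °C → 36 + 273.15 = 309.15 K.
Carnot efficiency: η = 1 − T_C/T_H = 1 − 309.15/544.26 = 0.4320.
W = η·Q_H = 0.4320 × 722 = 312 kJ.

W ≈ 312 kJ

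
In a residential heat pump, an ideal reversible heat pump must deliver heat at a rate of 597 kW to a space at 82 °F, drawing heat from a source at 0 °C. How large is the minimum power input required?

T_H = 82 °F → (82 − 32) × 5/9 = 27.78 °C = 300.93 K.
T_C = 0 °C → 0 + 273.15 = 273.15 K.
Reversible heating COP: COP_HP = T_H/(T_H − T_C) = 300.93/27.78 = 10.8334.
W = Q_H/COP_HP = 597/10.8334 = 55.11 kW.

Ẇ_in ≈ 55.11 kW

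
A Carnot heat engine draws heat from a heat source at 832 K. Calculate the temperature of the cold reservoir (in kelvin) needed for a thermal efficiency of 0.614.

From η = 1 − T_C/T_H, T_C = T_H·(1 − η) = 832.00 × (1 − 0.614) = 321 K.

T_C ≈ 321 K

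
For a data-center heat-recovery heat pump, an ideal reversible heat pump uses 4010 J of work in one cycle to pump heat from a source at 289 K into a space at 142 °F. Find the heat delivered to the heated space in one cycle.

T_H = 142 °F → (142 − 32) × 5/9 = 61.11 °C = 334.26 K.
The Carnot heat-pump COP is COP_HP = T_H/(T_H − T_C) = 334.26/45.26 = 7.3852.
Q_H = COP_HP · W = 7.3852 × 4010 = 29600 J.

Q_H ≈ 29600 J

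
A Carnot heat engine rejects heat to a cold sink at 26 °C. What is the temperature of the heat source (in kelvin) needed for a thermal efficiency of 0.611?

T_C = 26 °C → 26 + 273.15 = 299.15 K.
From η = 1 − T_C/T_H, solving for T_H gives T_H = T_C/(1 − η) = 299.15/(1 − 0.611) = 769 K.

T_H ≈ 769 K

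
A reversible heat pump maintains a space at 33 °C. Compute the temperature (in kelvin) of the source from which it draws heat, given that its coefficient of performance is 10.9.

T_H = 33 °C → 33 + 273.15 = 306.15 K.
COP_HP = T_H/(T_H − T_C) ⇒ T_C = T_H·(COP_HP − 1)/COP_HP = 306.15 × (10.9 − 1)/10.9 = 278.1 K.

T_C ≈ 278.1 K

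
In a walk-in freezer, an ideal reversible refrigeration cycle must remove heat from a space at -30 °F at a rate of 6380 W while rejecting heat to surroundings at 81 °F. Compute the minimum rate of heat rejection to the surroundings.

T_H = 81 °F → (81 − 32) × 5/9 = 27.22 °C = 300.37 K.
T_C = -30 °F → (-30 − 32) × 5/9 = -34.44 °C = 238.71 K.
For a reversible cycle Q_H/Q_C = T_H/T_C, so Q_H = Q_C·T_H/T_C = 6380 × 300.37/238.71 = 8030 W.

Q̇_H ≈ 8030 W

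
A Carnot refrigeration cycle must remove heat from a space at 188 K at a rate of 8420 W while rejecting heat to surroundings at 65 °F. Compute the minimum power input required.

Ẇ_in ≈ 4635 W

T_H = 65 °F → (65 − 32) × 5/9 = 18.33 °C = 291.48 K.
For a reversible refrigerator, COP_R = T_C/(T_H − T_C) = 188.00/103.48 = 1.8167.
W = Q_C/COP_R = 8420/1.8167 = 4635 W.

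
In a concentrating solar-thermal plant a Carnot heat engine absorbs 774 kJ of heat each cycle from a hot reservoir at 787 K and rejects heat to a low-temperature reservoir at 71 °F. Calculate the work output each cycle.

W ≈ 484 kJ

T_C = 71 °F → (71 − 32) × 5/9 = 21.67 °C = 294.82 K.
Carnot efficiency: η = 1 − T_C/T_H = 1 − 294.82/787.00 = 0.6254.
W = η·Q_H = 0.6254 × 774 = 484 kJ.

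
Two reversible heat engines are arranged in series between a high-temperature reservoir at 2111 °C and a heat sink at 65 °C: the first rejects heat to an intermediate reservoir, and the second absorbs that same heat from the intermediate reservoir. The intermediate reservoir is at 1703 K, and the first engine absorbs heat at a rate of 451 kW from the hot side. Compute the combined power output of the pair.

Ẇ_total ≈ 387 kW

T_H = 2111 °C → 2111 + 273.15 = 2384.15 K.
T_C = 65 °C → 65 + 273.15 = 338.15 K.
Two reversible stages in series are equivalent to a single Carnot engine between T_H and T_C, so η_total = 1 − T_C/T_H = 1 − 338.15/2384.15 = 0.8582.
W_total = η_total · Q_H = 0.8582 × 451 = 387 kW.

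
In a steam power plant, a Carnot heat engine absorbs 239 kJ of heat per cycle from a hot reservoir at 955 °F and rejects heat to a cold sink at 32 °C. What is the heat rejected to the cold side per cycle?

T_H = 955 °F → (955 − 32) × 5/9 = 512.78 °C = 785.93 K.
T_C = 32 °C → 32 + 273.15 = 305.15 K.
Carnot efficiency: η = 1 − T_C/T_H = 1 − 305.15/785.93 = 0.6117.
For a reversible cycle Q_C/Q_H = T_C/T_H, so Q_C = 239 × 305.15/785.93 = 92.8 kJ.

Q_C ≈ 92.8 kJ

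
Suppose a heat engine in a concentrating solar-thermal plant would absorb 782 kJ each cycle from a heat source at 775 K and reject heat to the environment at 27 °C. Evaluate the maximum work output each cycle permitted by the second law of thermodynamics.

T_C = 27 °C → 27 + 273.15 = 300.15 K.
No engine can exceed the Carnot limit: η_max = 1 − T_C/T_H = 1 − 300.15/775.00 = 0.6127.
W_max = η_max · Q_H = 0.6127 × 782 = 479 kJ.

W_max ≈ 479 kJ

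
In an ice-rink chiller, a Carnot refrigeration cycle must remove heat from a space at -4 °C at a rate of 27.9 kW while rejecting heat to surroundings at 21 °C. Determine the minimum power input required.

T_H = 21 °C → 21 + 273.15 = 294.15 K.
T_C = -4 °C → -4 + 273.15 = 269.15 K.
The reversible coefficient of performance is COP_R = T_C/(T_H − T_C) = 269.15/25.00 = 10.7660.
W = Q_C/COP_R = 27.9/10.7660 = 2.591 kW.

Ẇ_in ≈ 2.591 kW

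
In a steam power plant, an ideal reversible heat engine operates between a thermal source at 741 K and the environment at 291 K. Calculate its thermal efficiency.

For a reversible engine, η = 1 − T_C/T_H = 1 − 291.00/741.00 = 0.607.

η ≈ 0.607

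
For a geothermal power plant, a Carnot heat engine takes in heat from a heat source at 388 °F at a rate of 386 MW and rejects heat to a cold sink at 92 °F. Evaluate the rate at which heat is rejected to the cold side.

Q̇_C ≈ 251 MW

T_H = 388 °F → (388 − 32) × 5/9 = 197.78 °C = 470.93 K.
T_C = 92 °F → (92 − 32) × 5/9 = 33.33 °C = 306.48 K.
Since the cycle is reversible, η = 1 − T_C/T_H = 1 − 306.48/470.93 = 0.3492.
For a reversible cycle Q_C/Q_H = T_C/T_H, so Q_C = 386 × 306.48/470.93 = 251 MW.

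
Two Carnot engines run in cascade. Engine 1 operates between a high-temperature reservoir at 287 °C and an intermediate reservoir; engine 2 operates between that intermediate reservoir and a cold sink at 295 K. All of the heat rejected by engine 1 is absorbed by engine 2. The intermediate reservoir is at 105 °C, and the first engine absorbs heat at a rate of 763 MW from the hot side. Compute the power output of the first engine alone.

T_H = 287 °C → 287 + 273.15 = 560.15 K.
T_m = 105 °C → 105 + 273.15 = 378.15 K.
First-stage efficiency η₁ = 1 − T_m/T_H = 1 − 378.15/560.15 = 0.3249.
W₁ = η₁·Q_H = 0.3249 × 763 = 248 MW.

Ẇ₁ ≈ 248 MW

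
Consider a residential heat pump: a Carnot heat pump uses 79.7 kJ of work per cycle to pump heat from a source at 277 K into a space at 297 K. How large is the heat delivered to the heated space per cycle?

Q_H ≈ 1184 kJ

The Carnot heat-pump COP is COP_HP = T_H/(T_H − T_C) = 297.00/20.00 = 14.8500.
Q_H = COP_HP · W = 14.8500 × 79.7 = 1184 kJ.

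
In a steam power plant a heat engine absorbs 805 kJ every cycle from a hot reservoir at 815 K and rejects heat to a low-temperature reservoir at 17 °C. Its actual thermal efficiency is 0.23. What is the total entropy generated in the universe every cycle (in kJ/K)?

ΔS_univ ≈ 1.15 kJ/K

T_C = 17 °C → 17 + 273.15 = 290.15 K.
W = η·Q_H = 0.23 × 805 = 185.2 kJ, so Q_C = Q_H − W = 619.9 kJ.
Reservoir entropy changes: ΔS_H = −Q_H/T_H = −805/815.00 = -0.9877 kJ/K and ΔS_C = +Q_C/T_C = 619.9/290.15 = 2.136 kJ/K.
ΔS_univ = −Q_H/T_H + Q_C/T_C = 1.15 kJ/K (> 0, since η = 0.23 < η_Carnot = 0.644).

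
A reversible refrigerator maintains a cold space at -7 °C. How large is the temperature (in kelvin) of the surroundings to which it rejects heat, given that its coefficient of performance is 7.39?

T_H ≈ 302 K

T_C = -7 °C → -7 + 273.15 = 266.15 K.
COP_R = T_C/(T_H − T_C) ⇒ T_H = T_C·(1 + 1/COP_R) = 266.15 × (1 + 1/7.39) = 302 K.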